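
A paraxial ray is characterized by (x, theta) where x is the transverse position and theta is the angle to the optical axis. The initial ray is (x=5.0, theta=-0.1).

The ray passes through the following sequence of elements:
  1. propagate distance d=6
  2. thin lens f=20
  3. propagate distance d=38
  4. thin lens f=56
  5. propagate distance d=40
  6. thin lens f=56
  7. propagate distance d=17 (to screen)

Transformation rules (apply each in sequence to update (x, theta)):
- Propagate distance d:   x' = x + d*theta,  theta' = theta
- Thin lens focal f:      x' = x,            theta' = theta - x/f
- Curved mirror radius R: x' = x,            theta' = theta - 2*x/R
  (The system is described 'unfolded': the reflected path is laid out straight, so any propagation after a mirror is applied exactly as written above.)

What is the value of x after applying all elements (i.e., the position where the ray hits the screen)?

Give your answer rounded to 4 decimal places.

Answer: -13.5427

Derivation:
Initial: x=5.0000 theta=-0.1000
After 1 (propagate distance d=6): x=4.4000 theta=-0.1000
After 2 (thin lens f=20): x=4.4000 theta=-0.3200
After 3 (propagate distance d=38): x=-7.7600 theta=-0.3200
After 4 (thin lens f=56): x=-7.7600 theta=-127/700 (≈-0.1814)
After 5 (propagate distance d=40): x=-2628/175 (≈-15.0171) theta=-127/700 (≈-0.1814)
After 6 (thin lens f=56): x=-2628/175 (≈-15.0171) theta=17/196 (≈0.0867)
After 7 (propagate distance d=17 (to screen)): x=-66359/4900 (≈-13.5427) theta=17/196 (≈0.0867)
Rounded to 4 decimal places: x = -13.5427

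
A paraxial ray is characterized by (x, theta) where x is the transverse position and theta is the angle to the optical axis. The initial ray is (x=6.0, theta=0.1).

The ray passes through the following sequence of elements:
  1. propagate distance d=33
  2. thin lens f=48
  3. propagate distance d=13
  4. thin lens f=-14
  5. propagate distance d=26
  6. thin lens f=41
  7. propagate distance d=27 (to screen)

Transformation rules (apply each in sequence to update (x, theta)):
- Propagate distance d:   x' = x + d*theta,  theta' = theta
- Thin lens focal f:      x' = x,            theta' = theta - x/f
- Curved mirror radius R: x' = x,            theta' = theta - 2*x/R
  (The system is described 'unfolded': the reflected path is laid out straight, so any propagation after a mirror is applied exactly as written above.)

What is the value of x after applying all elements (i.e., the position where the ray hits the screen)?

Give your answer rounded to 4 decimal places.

Answer: 20.1058

Derivation:
Initial: x=6.0000 theta=0.1000
After 1 (propagate distance d=33): x=9.3000 theta=0.1000
After 2 (thin lens f=48): x=9.3000 theta=-3/32 (≈-0.0938)
After 3 (propagate distance d=13): x=1293/160 (≈8.0813) theta=-3/32 (≈-0.0938)
After 4 (thin lens f=-14): x=1293/160 (≈8.0813) theta=1083/2240 (≈0.4835)
After 5 (propagate distance d=26): x=2313/112 (≈20.6518) theta=1083/2240 (≈0.4835)
After 6 (thin lens f=41): x=2313/112 (≈20.6518) theta=-1857/91840 (≈-0.0202)
After 7 (propagate distance d=27 (to screen)): x=1846521/91840 (≈20.1058) theta=-1857/91840 (≈-0.0202)
Rounded to 4 decimal places: x = 20.1058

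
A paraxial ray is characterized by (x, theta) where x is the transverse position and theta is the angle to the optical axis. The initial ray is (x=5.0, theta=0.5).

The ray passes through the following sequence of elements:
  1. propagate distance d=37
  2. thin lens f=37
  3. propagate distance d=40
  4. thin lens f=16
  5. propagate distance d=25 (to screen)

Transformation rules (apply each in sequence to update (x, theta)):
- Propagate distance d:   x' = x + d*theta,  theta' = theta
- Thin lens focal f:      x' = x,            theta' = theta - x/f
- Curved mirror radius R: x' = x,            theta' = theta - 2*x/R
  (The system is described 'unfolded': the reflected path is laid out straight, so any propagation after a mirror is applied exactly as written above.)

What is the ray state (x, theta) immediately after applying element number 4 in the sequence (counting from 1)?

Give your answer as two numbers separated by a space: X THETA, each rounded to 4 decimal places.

Answer: 18.0946 -1.2660

Derivation:
Initial: x=5.0000 theta=0.5000
After 1 (propagate distance d=37): x=23.5000 theta=0.5000
After 2 (thin lens f=37): x=23.5000 theta=-5/37 (≈-0.1351)
After 3 (propagate distance d=40): x=1339/74 (≈18.0946) theta=-5/37 (≈-0.1351)
After 4 (thin lens f=16): x=1339/74 (≈18.0946) theta=-1499/1184 (≈-1.2660)
Rounded to 4 decimal places: x = 18.0946, theta = -1.2660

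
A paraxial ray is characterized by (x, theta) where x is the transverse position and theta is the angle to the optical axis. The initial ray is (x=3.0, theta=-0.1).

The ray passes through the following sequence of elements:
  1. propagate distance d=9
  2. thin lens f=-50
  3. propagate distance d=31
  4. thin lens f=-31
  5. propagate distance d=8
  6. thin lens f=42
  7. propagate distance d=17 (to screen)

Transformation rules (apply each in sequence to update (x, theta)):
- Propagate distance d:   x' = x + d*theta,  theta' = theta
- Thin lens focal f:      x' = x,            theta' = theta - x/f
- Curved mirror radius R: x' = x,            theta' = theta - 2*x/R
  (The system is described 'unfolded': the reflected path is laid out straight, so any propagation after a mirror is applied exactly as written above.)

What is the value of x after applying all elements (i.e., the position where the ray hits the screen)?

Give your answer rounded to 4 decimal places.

Answer: -0.8704

Derivation:
Initial: x=3.0000 theta=-0.1000
After 1 (propagate distance d=9): x=2.1000 theta=-0.1000
After 2 (thin lens f=-50): x=2.1000 theta=-0.0580
After 3 (propagate distance d=31): x=0.3020 theta=-0.0580
After 4 (thin lens f=-31): x=0.3020 theta=-187/3875 (≈-0.0483)
After 5 (propagate distance d=8): x=-1303/15500 (≈-0.0841) theta=-187/3875 (≈-0.0483)
After 6 (thin lens f=42): x=-1303/15500 (≈-0.0841) theta=-30113/651000 (≈-0.0463)
After 7 (propagate distance d=17 (to screen)): x=-566647/651000 (≈-0.8704) theta=-30113/651000 (≈-0.0463)
Rounded to 4 decimal places: x = -0.8704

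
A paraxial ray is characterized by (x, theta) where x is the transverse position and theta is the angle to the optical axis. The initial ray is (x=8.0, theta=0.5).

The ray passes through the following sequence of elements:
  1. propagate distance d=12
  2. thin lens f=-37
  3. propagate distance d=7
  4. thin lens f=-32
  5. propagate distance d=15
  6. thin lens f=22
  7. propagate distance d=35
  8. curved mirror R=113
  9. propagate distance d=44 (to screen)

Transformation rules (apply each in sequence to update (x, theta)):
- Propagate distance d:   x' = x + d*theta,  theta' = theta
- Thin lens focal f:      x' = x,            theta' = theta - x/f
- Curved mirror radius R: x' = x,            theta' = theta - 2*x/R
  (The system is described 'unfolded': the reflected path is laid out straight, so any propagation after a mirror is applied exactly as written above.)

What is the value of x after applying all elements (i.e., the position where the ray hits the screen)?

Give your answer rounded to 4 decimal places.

Answer: -13.0991

Derivation:
Initial: x=8.0000 theta=0.5000
After 1 (propagate distance d=12): x=14.0000 theta=0.5000
After 2 (thin lens f=-37): x=14.0000 theta=65/74 (≈0.8784)
After 3 (propagate distance d=7): x=1491/74 (≈20.1486) theta=65/74 (≈0.8784)
After 4 (thin lens f=-32): x=1491/74 (≈20.1486) theta=3571/2368 (≈1.5080)
After 5 (propagate distance d=15): x=101277/2368 (≈42.7690) theta=3571/2368 (≈1.5080)
After 6 (thin lens f=22): x=101277/2368 (≈42.7690) theta=-2065/4736 (≈-0.4360)
After 7 (propagate distance d=35): x=130279/4736 (≈27.5082) theta=-2065/4736 (≈-0.4360)
After 8 (curved mirror R=113): x=130279/4736 (≈27.5082) theta=-493903/535168 (≈-0.9229)
After 9 (propagate distance d=44 (to screen)): x=-189465/14464 (≈-13.0991) theta=-493903/535168 (≈-0.9229)
Rounded to 4 decimal places: x = -13.0991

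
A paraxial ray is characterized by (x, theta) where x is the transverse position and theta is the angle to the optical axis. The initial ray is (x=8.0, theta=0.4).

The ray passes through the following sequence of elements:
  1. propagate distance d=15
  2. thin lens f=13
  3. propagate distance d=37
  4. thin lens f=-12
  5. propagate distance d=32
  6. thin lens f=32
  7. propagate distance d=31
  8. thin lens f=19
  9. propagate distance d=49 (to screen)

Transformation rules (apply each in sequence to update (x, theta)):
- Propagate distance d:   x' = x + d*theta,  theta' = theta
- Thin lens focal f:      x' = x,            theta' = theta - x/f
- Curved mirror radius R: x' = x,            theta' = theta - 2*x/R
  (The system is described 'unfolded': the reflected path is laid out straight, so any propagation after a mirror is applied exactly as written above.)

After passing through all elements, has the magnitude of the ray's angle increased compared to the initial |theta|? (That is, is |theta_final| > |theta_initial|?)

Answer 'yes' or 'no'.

Initial: x=8.0000 theta=0.4000
After 1 (propagate distance d=15): x=14.0000 theta=0.4000
After 2 (thin lens f=13): x=14.0000 theta=-44/65 (≈-0.6769)
After 3 (propagate distance d=37): x=-718/65 (≈-11.0462) theta=-44/65 (≈-0.6769)
After 4 (thin lens f=-12): x=-718/65 (≈-11.0462) theta=-623/390 (≈-1.5974)
After 5 (propagate distance d=32): x=-12122/195 (≈-62.1641) theta=-623/390 (≈-1.5974)
After 6 (thin lens f=32): x=-12122/195 (≈-62.1641) theta=359/1040 (≈0.3452)
After 7 (propagate distance d=31): x=-32113/624 (≈-51.4631) theta=359/1040 (≈0.3452)
After 8 (thin lens f=19): x=-32113/624 (≈-51.4631) theta=45257/14820 (≈3.0538)
After 9 (propagate distance d=49 (to screen)): x=1939879/19760 (≈98.1720) theta=45257/14820 (≈3.0538)
|theta_initial|=0.4000 |theta_final|=45257/14820 (≈3.0538) -> increased

Answer: yes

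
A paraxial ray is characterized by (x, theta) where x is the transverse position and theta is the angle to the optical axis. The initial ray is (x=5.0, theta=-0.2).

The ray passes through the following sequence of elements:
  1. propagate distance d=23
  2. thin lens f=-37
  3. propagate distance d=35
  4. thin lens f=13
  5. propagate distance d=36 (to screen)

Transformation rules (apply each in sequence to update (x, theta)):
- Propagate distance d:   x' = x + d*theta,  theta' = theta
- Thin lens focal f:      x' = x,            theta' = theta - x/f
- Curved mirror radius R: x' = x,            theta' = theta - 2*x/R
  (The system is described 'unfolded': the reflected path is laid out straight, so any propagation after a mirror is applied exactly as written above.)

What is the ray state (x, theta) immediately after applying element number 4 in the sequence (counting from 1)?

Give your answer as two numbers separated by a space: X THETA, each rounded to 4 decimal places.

Answer: -6.2216 0.2894

Derivation:
Initial: x=5.0000 theta=-0.2000
After 1 (propagate distance d=23): x=0.4000 theta=-0.2000
After 2 (thin lens f=-37): x=0.4000 theta=-7/37 (≈-0.1892)
After 3 (propagate distance d=35): x=-1151/185 (≈-6.2216) theta=-7/37 (≈-0.1892)
After 4 (thin lens f=13): x=-1151/185 (≈-6.2216) theta=696/2405 (≈0.2894)
Rounded to 4 decimal places: x = -6.2216, theta = 0.2894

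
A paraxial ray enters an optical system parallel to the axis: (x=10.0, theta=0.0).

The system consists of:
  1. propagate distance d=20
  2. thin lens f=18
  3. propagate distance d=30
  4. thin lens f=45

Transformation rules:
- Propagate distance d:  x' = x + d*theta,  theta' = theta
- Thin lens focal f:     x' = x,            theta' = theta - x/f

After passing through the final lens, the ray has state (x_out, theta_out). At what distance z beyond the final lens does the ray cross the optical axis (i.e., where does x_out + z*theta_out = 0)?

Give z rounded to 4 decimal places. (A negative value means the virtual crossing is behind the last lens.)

Answer: -16.3636

Derivation:
Initial: x=10.0000 theta=0.0000
After 1 (propagate distance d=20): x=10.0000 theta=0.0000
After 2 (thin lens f=18): x=10.0000 theta=-5/9 (≈-0.5556)
After 3 (propagate distance d=30): x=-20/3 (≈-6.6667) theta=-5/9 (≈-0.5556)
After 4 (thin lens f=45): x=-20/3 (≈-6.6667) theta=-11/27 (≈-0.4074)
z_focus = -x_out/theta_out = -(-20/3)/(-11/27) = -180/11 ≈ -16.3636
Rounded to 4 decimal places: z = -16.3636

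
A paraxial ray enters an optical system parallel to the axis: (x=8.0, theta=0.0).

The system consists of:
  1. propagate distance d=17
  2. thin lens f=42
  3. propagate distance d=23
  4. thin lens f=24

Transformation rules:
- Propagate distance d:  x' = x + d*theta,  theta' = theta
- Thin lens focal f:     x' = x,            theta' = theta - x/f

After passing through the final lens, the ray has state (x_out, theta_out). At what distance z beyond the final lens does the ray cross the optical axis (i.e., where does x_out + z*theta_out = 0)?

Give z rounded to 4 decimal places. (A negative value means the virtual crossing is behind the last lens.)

Initial: x=8.0000 theta=0.0000
After 1 (propagate distance d=17): x=8.0000 theta=0.0000
After 2 (thin lens f=42): x=8.0000 theta=-4/21 (≈-0.1905)
After 3 (propagate distance d=23): x=76/21 (≈3.6190) theta=-4/21 (≈-0.1905)
After 4 (thin lens f=24): x=76/21 (≈3.6190) theta=-43/126 (≈-0.3413)
z_focus = -x_out/theta_out = -(76/21)/(-43/126) = 456/43 ≈ 10.6047
Rounded to 4 decimal places: z = 10.6047

Answer: 10.6047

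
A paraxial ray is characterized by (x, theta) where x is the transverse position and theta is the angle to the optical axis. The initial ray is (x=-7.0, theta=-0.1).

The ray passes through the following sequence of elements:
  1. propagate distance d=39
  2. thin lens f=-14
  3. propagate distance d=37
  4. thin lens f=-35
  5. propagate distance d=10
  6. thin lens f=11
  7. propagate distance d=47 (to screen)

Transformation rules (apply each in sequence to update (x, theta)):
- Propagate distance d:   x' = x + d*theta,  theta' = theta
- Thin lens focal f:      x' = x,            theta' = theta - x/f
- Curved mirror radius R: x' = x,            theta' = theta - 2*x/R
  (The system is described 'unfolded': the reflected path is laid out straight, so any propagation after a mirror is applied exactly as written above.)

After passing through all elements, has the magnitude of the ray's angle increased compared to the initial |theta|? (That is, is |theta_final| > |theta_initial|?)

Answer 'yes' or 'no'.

Answer: yes

Derivation:
Initial: x=-7.0000 theta=-0.1000
After 1 (propagate distance d=39): x=-10.9000 theta=-0.1000
After 2 (thin lens f=-14): x=-10.9000 theta=-123/140 (≈-0.8786)
After 3 (propagate distance d=37): x=-6077/140 (≈-43.4071) theta=-123/140 (≈-0.8786)
After 4 (thin lens f=-35): x=-6077/140 (≈-43.4071) theta=-5191/2450 (≈-2.1188)
After 5 (propagate distance d=10): x=-63303/980 (≈-64.5949) theta=-5191/2450 (≈-2.1188)
After 6 (thin lens f=11): x=-63303/980 (≈-64.5949) theta=202313/53900 (≈3.7535)
After 7 (propagate distance d=47 (to screen)): x=3013523/26950 (≈111.8190) theta=202313/53900 (≈3.7535)
|theta_initial|=0.1000 |theta_final|=202313/53900 (≈3.7535) -> increased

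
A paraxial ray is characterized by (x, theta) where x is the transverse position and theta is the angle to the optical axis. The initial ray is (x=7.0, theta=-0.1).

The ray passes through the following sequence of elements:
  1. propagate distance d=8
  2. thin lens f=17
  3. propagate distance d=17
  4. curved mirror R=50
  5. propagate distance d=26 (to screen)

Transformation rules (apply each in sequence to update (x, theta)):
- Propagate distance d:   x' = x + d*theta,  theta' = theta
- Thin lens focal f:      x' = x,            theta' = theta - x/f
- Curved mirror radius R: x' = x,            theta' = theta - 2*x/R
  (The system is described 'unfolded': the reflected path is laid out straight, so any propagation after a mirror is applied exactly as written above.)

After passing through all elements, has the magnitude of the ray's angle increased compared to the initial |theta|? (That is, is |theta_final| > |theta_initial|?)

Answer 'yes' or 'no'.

Initial: x=7.0000 theta=-0.1000
After 1 (propagate distance d=8): x=6.2000 theta=-0.1000
After 2 (thin lens f=17): x=6.2000 theta=-79/170 (≈-0.4647)
After 3 (propagate distance d=17): x=-1.7000 theta=-79/170 (≈-0.4647)
After 4 (curved mirror R=50): x=-1.7000 theta=-843/2125 (≈-0.3967)
After 5 (propagate distance d=26 (to screen)): x=-51061/4250 (≈-12.0144) theta=-843/2125 (≈-0.3967)
|theta_initial|=0.1000 |theta_final|=843/2125 (≈0.3967) -> increased

Answer: yes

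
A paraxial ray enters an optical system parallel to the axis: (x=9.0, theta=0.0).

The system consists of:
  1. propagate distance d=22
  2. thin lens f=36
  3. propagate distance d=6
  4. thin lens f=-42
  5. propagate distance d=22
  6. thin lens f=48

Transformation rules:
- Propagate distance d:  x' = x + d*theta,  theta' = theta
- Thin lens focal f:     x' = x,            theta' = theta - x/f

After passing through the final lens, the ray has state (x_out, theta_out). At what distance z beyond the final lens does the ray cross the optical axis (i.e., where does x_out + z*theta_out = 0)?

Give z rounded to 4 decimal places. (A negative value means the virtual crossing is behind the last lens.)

Answer: 30.4122

Derivation:
Initial: x=9.0000 theta=0.0000
After 1 (propagate distance d=22): x=9.0000 theta=0.0000
After 2 (thin lens f=36): x=9.0000 theta=-0.2500
After 3 (propagate distance d=6): x=7.5000 theta=-0.2500
After 4 (thin lens f=-42): x=7.5000 theta=-1/14 (≈-0.0714)
After 5 (propagate distance d=22): x=83/14 (≈5.9286) theta=-1/14 (≈-0.0714)
After 6 (thin lens f=48): x=83/14 (≈5.9286) theta=-131/672 (≈-0.1949)
z_focus = -x_out/theta_out = -(83/14)/(-131/672) = 3984/131 ≈ 30.4122
Rounded to 4 decimal places: z = 30.4122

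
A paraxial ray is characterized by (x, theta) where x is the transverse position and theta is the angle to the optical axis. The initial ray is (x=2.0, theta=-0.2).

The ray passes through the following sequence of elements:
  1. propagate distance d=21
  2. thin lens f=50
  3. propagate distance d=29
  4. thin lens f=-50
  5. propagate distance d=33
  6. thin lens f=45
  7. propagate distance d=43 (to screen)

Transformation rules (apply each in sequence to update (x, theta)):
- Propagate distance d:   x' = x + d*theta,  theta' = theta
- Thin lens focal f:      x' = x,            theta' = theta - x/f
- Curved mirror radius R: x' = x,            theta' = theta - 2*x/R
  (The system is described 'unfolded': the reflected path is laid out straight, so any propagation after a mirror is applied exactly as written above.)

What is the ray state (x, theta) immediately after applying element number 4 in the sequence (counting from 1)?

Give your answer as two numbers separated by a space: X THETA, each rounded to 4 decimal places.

Initial: x=2.0000 theta=-0.2000
After 1 (propagate distance d=21): x=-2.2000 theta=-0.2000
After 2 (thin lens f=50): x=-2.2000 theta=-0.1560
After 3 (propagate distance d=29): x=-6.7240 theta=-0.1560
After 4 (thin lens f=-50): x=-6.7240 theta=-3631/12500 (≈-0.2905)
Rounded to 4 decimal places: x = -6.7240, theta = -0.2905

Answer: -6.7240 -0.2905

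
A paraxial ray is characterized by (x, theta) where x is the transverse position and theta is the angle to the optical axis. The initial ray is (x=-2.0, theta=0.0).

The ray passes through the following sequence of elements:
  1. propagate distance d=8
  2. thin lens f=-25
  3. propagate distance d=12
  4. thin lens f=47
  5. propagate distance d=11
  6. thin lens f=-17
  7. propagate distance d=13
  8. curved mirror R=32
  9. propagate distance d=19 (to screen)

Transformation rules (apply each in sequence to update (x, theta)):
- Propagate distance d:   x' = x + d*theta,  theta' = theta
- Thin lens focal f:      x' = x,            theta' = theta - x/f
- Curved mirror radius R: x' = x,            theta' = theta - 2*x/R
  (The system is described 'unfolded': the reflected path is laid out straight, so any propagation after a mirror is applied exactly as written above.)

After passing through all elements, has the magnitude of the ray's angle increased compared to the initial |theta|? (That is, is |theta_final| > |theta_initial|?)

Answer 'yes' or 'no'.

Answer: yes

Derivation:
Initial: x=-2.0000 theta=0.0000
After 1 (propagate distance d=8): x=-2.0000 theta=0.0000
After 2 (thin lens f=-25): x=-2.0000 theta=-0.0800
After 3 (propagate distance d=12): x=-2.9600 theta=-0.0800
After 4 (thin lens f=47): x=-2.9600 theta=-4/235 (≈-0.0170)
After 5 (propagate distance d=11): x=-3698/1175 (≈-3.1472) theta=-4/235 (≈-0.0170)
After 6 (thin lens f=-17): x=-3698/1175 (≈-3.1472) theta=-4038/19975 (≈-0.2022)
After 7 (propagate distance d=13): x=-23072/3995 (≈-5.7752) theta=-4038/19975 (≈-0.2022)
After 8 (curved mirror R=32): x=-23072/3995 (≈-5.7752) theta=3172/19975 (≈0.1588)
After 9 (propagate distance d=19 (to screen)): x=-55092/19975 (≈-2.7580) theta=3172/19975 (≈0.1588)
|theta_initial|=0.0000 |theta_final|=3172/19975 (≈0.1588) -> increased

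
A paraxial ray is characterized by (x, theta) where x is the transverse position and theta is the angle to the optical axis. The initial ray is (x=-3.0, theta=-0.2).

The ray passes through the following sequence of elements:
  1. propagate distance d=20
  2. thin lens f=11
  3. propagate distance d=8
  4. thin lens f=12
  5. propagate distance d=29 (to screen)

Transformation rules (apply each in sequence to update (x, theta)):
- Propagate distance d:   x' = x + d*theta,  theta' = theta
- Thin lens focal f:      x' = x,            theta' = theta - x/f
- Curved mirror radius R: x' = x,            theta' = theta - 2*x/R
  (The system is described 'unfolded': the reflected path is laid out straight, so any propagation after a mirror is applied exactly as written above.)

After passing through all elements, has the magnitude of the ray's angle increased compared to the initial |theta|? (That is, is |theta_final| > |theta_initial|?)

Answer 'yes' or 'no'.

Answer: yes

Derivation:
Initial: x=-3.0000 theta=-0.2000
After 1 (propagate distance d=20): x=-7.0000 theta=-0.2000
After 2 (thin lens f=11): x=-7.0000 theta=24/55 (≈0.4364)
After 3 (propagate distance d=8): x=-193/55 (≈-3.5091) theta=24/55 (≈0.4364)
After 4 (thin lens f=12): x=-193/55 (≈-3.5091) theta=481/660 (≈0.7288)
After 5 (propagate distance d=29 (to screen)): x=11633/660 (≈17.6258) theta=481/660 (≈0.7288)
|theta_initial|=0.2000 |theta_final|=481/660 (≈0.7288) -> increased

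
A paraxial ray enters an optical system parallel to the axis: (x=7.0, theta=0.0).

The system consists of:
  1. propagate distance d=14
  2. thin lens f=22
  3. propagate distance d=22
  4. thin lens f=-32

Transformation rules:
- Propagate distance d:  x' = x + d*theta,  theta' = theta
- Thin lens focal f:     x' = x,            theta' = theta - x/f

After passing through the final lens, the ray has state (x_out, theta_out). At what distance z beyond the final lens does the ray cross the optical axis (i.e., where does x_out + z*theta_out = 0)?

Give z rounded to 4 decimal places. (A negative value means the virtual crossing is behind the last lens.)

Initial: x=7.0000 theta=0.0000
After 1 (propagate distance d=14): x=7.0000 theta=0.0000
After 2 (thin lens f=22): x=7.0000 theta=-7/22 (≈-0.3182)
After 3 (propagate distance d=22): x=0.0000 theta=-7/22 (≈-0.3182)
After 4 (thin lens f=-32): x=0.0000 theta=-7/22 (≈-0.3182)
z_focus = -x_out/theta_out = -(0.0000)/(-7/22) = 0.0000
Rounded to 4 decimal places: z = 0.0000

Answer: 0.0000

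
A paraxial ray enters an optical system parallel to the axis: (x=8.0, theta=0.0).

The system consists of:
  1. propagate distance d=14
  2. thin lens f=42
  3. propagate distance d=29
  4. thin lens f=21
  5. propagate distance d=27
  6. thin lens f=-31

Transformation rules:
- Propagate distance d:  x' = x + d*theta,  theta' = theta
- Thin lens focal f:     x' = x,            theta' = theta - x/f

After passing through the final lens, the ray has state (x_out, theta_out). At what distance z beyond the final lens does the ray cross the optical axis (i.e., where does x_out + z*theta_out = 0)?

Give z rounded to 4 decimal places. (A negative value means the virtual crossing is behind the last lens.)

Initial: x=8.0000 theta=0.0000
After 1 (propagate distance d=14): x=8.0000 theta=0.0000
After 2 (thin lens f=42): x=8.0000 theta=-4/21 (≈-0.1905)
After 3 (propagate distance d=29): x=52/21 (≈2.4762) theta=-4/21 (≈-0.1905)
After 4 (thin lens f=21): x=52/21 (≈2.4762) theta=-136/441 (≈-0.3084)
After 5 (propagate distance d=27): x=-860/147 (≈-5.8503) theta=-136/441 (≈-0.3084)
After 6 (thin lens f=-31): x=-860/147 (≈-5.8503) theta=-6796/13671 (≈-0.4971)
z_focus = -x_out/theta_out = -(-860/147)/(-6796/13671) = -19995/1699 ≈ -11.7687
Rounded to 4 decimal places: z = -11.7687

Answer: -11.7687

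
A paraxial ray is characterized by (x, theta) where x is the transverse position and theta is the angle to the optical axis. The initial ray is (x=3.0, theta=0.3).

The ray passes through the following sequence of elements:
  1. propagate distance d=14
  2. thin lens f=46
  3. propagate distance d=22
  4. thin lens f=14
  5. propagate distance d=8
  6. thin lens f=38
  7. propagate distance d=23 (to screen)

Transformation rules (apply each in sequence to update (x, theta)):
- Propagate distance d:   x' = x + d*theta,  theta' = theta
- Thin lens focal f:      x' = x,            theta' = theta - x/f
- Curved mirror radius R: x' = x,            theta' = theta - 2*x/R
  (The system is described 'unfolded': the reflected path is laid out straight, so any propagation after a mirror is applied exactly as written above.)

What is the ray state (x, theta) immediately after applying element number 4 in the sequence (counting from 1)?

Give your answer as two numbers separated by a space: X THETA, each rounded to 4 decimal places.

Answer: 10.3565 -0.5963

Derivation:
Initial: x=3.0000 theta=0.3000
After 1 (propagate distance d=14): x=7.2000 theta=0.3000
After 2 (thin lens f=46): x=7.2000 theta=33/230 (≈0.1435)
After 3 (propagate distance d=22): x=1191/115 (≈10.3565) theta=33/230 (≈0.1435)
After 4 (thin lens f=14): x=1191/115 (≈10.3565) theta=-96/161 (≈-0.5963)
Rounded to 4 decimal places: x = 10.3565, theta = -0.5963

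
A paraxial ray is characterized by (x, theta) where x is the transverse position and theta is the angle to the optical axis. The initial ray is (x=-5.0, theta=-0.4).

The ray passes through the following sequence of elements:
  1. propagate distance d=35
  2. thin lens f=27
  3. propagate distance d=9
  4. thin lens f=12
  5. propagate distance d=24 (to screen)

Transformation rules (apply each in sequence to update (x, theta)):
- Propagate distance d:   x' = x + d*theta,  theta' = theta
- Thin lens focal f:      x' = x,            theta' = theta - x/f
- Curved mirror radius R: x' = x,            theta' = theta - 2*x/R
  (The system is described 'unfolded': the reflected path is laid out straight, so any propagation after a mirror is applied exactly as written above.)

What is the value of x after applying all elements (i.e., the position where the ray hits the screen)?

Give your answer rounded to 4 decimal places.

Initial: x=-5.0000 theta=-0.4000
After 1 (propagate distance d=35): x=-19.0000 theta=-0.4000
After 2 (thin lens f=27): x=-19.0000 theta=41/135 (≈0.3037)
After 3 (propagate distance d=9): x=-244/15 (≈-16.2667) theta=41/135 (≈0.3037)
After 4 (thin lens f=12): x=-244/15 (≈-16.2667) theta=224/135 (≈1.6593)
After 5 (propagate distance d=24 (to screen)): x=212/9 (≈23.5556) theta=224/135 (≈1.6593)
Rounded to 4 decimal places: x = 23.5556

Answer: 23.5556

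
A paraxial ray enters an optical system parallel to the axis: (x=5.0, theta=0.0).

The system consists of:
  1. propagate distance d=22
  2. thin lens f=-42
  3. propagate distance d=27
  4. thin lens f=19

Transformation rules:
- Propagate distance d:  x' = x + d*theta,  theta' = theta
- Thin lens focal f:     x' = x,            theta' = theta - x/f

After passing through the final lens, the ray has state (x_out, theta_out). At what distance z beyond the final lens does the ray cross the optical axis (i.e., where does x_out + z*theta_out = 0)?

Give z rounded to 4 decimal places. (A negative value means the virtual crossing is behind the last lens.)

Answer: 26.2200

Derivation:
Initial: x=5.0000 theta=0.0000
After 1 (propagate distance d=22): x=5.0000 theta=0.0000
After 2 (thin lens f=-42): x=5.0000 theta=5/42 (≈0.1190)
After 3 (propagate distance d=27): x=115/14 (≈8.2143) theta=5/42 (≈0.1190)
After 4 (thin lens f=19): x=115/14 (≈8.2143) theta=-125/399 (≈-0.3133)
z_focus = -x_out/theta_out = -(115/14)/(-125/399) = 26.2200
Rounded to 4 decimal places: z = 26.2200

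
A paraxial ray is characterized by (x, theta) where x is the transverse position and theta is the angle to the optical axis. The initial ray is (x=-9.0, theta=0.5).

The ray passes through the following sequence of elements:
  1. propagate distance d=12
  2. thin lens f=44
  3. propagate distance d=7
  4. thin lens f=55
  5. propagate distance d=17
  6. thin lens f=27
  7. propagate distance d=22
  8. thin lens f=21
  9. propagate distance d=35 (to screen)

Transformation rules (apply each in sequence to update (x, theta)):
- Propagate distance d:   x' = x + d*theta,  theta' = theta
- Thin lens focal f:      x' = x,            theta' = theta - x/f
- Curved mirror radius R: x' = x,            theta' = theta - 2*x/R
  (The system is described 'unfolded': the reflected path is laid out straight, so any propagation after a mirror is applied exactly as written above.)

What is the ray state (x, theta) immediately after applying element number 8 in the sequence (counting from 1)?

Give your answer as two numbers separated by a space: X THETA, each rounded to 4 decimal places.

Initial: x=-9.0000 theta=0.5000
After 1 (propagate distance d=12): x=-3.0000 theta=0.5000
After 2 (thin lens f=44): x=-3.0000 theta=25/44 (≈0.5682)
After 3 (propagate distance d=7): x=43/44 (≈0.9773) theta=25/44 (≈0.5682)
After 4 (thin lens f=55): x=43/44 (≈0.9773) theta=333/605 (≈0.5504)
After 5 (propagate distance d=17): x=25009/2420 (≈10.3343) theta=333/605 (≈0.5504)
After 6 (thin lens f=27): x=25009/2420 (≈10.3343) theta=2191/13068 (≈0.1677)
After 7 (propagate distance d=22): x=916253/65340 (≈14.0228) theta=2191/13068 (≈0.1677)
After 8 (thin lens f=21): x=916253/65340 (≈14.0228) theta=-343099/686070 (≈-0.5001)
Rounded to 4 decimal places: x = 14.0228, theta = -0.5001

Answer: 14.0228 -0.5001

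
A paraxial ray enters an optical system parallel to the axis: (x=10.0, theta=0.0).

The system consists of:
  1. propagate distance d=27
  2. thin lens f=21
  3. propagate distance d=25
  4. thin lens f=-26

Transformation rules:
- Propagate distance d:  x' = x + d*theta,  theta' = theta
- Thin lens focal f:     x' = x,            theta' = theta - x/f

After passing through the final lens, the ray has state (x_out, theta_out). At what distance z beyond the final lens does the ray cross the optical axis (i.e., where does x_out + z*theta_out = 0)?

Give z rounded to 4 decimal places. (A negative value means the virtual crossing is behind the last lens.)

Initial: x=10.0000 theta=0.0000
After 1 (propagate distance d=27): x=10.0000 theta=0.0000
After 2 (thin lens f=21): x=10.0000 theta=-10/21 (≈-0.4762)
After 3 (propagate distance d=25): x=-40/21 (≈-1.9048) theta=-10/21 (≈-0.4762)
After 4 (thin lens f=-26): x=-40/21 (≈-1.9048) theta=-50/91 (≈-0.5495)
z_focus = -x_out/theta_out = -(-40/21)/(-50/91) = -52/15 ≈ -3.4667
Rounded to 4 decimal places: z = -3.4667

Answer: -3.4667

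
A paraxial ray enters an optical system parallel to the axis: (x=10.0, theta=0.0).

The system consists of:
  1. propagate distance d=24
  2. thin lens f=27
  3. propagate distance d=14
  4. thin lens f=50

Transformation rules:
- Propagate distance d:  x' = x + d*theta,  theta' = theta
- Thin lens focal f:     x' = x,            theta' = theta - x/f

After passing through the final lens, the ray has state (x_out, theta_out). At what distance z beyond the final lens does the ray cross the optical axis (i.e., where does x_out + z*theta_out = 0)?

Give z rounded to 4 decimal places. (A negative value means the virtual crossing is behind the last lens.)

Initial: x=10.0000 theta=0.0000
After 1 (propagate distance d=24): x=10.0000 theta=0.0000
After 2 (thin lens f=27): x=10.0000 theta=-10/27 (≈-0.3704)
After 3 (propagate distance d=14): x=130/27 (≈4.8148) theta=-10/27 (≈-0.3704)
After 4 (thin lens f=50): x=130/27 (≈4.8148) theta=-7/15 (≈-0.4667)
z_focus = -x_out/theta_out = -(130/27)/(-7/15) = 650/63 ≈ 10.3175
Rounded to 4 decimal places: z = 10.3175

Answer: 10.3175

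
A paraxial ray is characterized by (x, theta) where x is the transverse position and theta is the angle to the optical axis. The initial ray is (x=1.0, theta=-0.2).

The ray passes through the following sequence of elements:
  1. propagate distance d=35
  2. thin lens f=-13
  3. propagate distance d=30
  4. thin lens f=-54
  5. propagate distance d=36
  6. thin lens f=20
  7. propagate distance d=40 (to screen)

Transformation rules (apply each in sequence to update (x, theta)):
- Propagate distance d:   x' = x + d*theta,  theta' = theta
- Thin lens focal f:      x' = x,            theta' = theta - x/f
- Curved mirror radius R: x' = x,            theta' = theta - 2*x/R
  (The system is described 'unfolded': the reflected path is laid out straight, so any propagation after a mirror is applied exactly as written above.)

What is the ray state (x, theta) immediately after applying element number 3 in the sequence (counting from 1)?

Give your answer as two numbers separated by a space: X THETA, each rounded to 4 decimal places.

Initial: x=1.0000 theta=-0.2000
After 1 (propagate distance d=35): x=-6.0000 theta=-0.2000
After 2 (thin lens f=-13): x=-6.0000 theta=-43/65 (≈-0.6615)
After 3 (propagate distance d=30): x=-336/13 (≈-25.8462) theta=-43/65 (≈-0.6615)
Rounded to 4 decimal places: x = -25.8462, theta = -0.6615

Answer: -25.8462 -0.6615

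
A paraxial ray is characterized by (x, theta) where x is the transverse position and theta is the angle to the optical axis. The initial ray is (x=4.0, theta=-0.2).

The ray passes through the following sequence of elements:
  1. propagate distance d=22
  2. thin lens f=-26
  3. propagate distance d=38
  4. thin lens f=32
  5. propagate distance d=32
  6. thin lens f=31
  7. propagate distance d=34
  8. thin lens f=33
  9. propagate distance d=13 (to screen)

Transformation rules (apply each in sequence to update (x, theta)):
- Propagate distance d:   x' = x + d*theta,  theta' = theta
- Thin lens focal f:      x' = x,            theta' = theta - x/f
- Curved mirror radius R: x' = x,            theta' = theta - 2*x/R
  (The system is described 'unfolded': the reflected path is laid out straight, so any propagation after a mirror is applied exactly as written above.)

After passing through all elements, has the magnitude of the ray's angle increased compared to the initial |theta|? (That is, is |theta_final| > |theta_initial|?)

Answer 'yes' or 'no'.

Initial: x=4.0000 theta=-0.2000
After 1 (propagate distance d=22): x=-0.4000 theta=-0.2000
After 2 (thin lens f=-26): x=-0.4000 theta=-14/65 (≈-0.2154)
After 3 (propagate distance d=38): x=-558/65 (≈-8.5846) theta=-14/65 (≈-0.2154)
After 4 (thin lens f=32): x=-558/65 (≈-8.5846) theta=11/208 (≈0.0529)
After 5 (propagate distance d=32): x=-448/65 (≈-6.8923) theta=11/208 (≈0.0529)
After 6 (thin lens f=31): x=-448/65 (≈-6.8923) theta=8873/32240 (≈0.2752)
After 7 (propagate distance d=34): x=39737/16120 (≈2.4651) theta=8873/32240 (≈0.2752)
After 8 (thin lens f=33): x=39737/16120 (≈2.4651) theta=42667/212784 (≈0.2005)
After 9 (propagate distance d=13 (to screen)): x=5395997/1063920 (≈5.0718) theta=42667/212784 (≈0.2005)
|theta_initial|=0.2000 |theta_final|=42667/212784 (≈0.2005) -> increased

Answer: yes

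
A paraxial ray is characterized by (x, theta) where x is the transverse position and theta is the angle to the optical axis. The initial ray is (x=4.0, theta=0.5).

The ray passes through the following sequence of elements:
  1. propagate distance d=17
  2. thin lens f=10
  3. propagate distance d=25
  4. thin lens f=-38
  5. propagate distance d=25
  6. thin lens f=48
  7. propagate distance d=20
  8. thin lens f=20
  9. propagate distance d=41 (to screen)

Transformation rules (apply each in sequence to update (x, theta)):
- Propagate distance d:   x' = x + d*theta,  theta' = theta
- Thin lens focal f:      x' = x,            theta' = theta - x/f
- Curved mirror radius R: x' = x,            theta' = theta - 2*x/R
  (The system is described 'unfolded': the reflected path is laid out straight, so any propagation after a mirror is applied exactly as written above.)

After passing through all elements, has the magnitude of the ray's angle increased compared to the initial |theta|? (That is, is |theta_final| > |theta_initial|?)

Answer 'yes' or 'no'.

Answer: yes

Derivation:
Initial: x=4.0000 theta=0.5000
After 1 (propagate distance d=17): x=12.5000 theta=0.5000
After 2 (thin lens f=10): x=12.5000 theta=-0.7500
After 3 (propagate distance d=25): x=-6.2500 theta=-0.7500
After 4 (thin lens f=-38): x=-6.2500 theta=-139/152 (≈-0.9145)
After 5 (propagate distance d=25): x=-4425/152 (≈-29.1118) theta=-139/152 (≈-0.9145)
After 6 (thin lens f=48): x=-4425/152 (≈-29.1118) theta=-749/2432 (≈-0.3080)
After 7 (propagate distance d=20): x=-21445/608 (≈-35.2714) theta=-749/2432 (≈-0.3080)
After 8 (thin lens f=20): x=-21445/608 (≈-35.2714) theta=885/608 (≈1.4556)
After 9 (propagate distance d=41 (to screen)): x=1855/76 (≈24.4079) theta=885/608 (≈1.4556)
|theta_initial|=0.5000 |theta_final|=885/608 (≈1.4556) -> increased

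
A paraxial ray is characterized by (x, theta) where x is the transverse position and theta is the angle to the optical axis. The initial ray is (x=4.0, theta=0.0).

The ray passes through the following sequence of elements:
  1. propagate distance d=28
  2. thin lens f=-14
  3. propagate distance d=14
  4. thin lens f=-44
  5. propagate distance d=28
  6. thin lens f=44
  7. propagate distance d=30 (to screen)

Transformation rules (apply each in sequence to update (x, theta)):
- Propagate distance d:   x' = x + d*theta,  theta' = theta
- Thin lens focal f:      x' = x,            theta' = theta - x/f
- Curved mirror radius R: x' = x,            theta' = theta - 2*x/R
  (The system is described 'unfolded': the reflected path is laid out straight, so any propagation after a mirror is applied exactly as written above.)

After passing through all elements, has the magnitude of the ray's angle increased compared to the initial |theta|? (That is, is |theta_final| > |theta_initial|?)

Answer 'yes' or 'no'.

Initial: x=4.0000 theta=0.0000
After 1 (propagate distance d=28): x=4.0000 theta=0.0000
After 2 (thin lens f=-14): x=4.0000 theta=2/7 (≈0.2857)
After 3 (propagate distance d=14): x=8.0000 theta=2/7 (≈0.2857)
After 4 (thin lens f=-44): x=8.0000 theta=36/77 (≈0.4675)
After 5 (propagate distance d=28): x=232/11 (≈21.0909) theta=36/77 (≈0.4675)
After 6 (thin lens f=44): x=232/11 (≈21.0909) theta=-10/847 (≈-0.0118)
After 7 (propagate distance d=30 (to screen)): x=17564/847 (≈20.7367) theta=-10/847 (≈-0.0118)
|theta_initial|=0.0000 |theta_final|=10/847 (≈0.0118) -> increased

Answer: yes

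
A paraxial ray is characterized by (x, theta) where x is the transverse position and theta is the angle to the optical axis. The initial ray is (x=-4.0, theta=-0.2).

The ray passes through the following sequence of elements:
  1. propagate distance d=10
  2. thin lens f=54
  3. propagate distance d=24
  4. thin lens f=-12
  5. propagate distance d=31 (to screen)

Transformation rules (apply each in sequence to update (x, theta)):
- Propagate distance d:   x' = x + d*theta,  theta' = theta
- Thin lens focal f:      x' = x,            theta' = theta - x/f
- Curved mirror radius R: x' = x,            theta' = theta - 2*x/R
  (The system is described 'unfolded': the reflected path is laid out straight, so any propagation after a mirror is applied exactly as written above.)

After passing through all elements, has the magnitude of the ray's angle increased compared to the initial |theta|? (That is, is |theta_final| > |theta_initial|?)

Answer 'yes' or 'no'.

Initial: x=-4.0000 theta=-0.2000
After 1 (propagate distance d=10): x=-6.0000 theta=-0.2000
After 2 (thin lens f=54): x=-6.0000 theta=-4/45 (≈-0.0889)
After 3 (propagate distance d=24): x=-122/15 (≈-8.1333) theta=-4/45 (≈-0.0889)
After 4 (thin lens f=-12): x=-122/15 (≈-8.1333) theta=-23/30 (≈-0.7667)
After 5 (propagate distance d=31 (to screen)): x=-31.9000 theta=-23/30 (≈-0.7667)
|theta_initial|=0.2000 |theta_final|=23/30 (≈0.7667) -> increased

Answer: yes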